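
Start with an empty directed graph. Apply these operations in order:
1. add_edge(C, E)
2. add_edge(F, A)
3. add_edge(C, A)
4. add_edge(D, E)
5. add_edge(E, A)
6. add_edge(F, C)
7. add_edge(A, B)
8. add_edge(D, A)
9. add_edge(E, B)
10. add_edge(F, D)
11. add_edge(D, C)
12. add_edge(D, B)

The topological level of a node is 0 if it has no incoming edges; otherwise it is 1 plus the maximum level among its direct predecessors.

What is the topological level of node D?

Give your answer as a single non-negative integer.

Answer: 1

Derivation:
Op 1: add_edge(C, E). Edges now: 1
Op 2: add_edge(F, A). Edges now: 2
Op 3: add_edge(C, A). Edges now: 3
Op 4: add_edge(D, E). Edges now: 4
Op 5: add_edge(E, A). Edges now: 5
Op 6: add_edge(F, C). Edges now: 6
Op 7: add_edge(A, B). Edges now: 7
Op 8: add_edge(D, A). Edges now: 8
Op 9: add_edge(E, B). Edges now: 9
Op 10: add_edge(F, D). Edges now: 10
Op 11: add_edge(D, C). Edges now: 11
Op 12: add_edge(D, B). Edges now: 12
Compute levels (Kahn BFS):
  sources (in-degree 0): F
  process F: level=0
    F->A: in-degree(A)=3, level(A)>=1
    F->C: in-degree(C)=1, level(C)>=1
    F->D: in-degree(D)=0, level(D)=1, enqueue
  process D: level=1
    D->A: in-degree(A)=2, level(A)>=2
    D->B: in-degree(B)=2, level(B)>=2
    D->C: in-degree(C)=0, level(C)=2, enqueue
    D->E: in-degree(E)=1, level(E)>=2
  process C: level=2
    C->A: in-degree(A)=1, level(A)>=3
    C->E: in-degree(E)=0, level(E)=3, enqueue
  process E: level=3
    E->A: in-degree(A)=0, level(A)=4, enqueue
    E->B: in-degree(B)=1, level(B)>=4
  process A: level=4
    A->B: in-degree(B)=0, level(B)=5, enqueue
  process B: level=5
All levels: A:4, B:5, C:2, D:1, E:3, F:0
level(D) = 1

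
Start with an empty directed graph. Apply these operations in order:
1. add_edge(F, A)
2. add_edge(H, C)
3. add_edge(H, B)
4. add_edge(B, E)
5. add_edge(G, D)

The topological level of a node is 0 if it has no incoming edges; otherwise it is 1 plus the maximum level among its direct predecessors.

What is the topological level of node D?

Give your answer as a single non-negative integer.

Answer: 1

Derivation:
Op 1: add_edge(F, A). Edges now: 1
Op 2: add_edge(H, C). Edges now: 2
Op 3: add_edge(H, B). Edges now: 3
Op 4: add_edge(B, E). Edges now: 4
Op 5: add_edge(G, D). Edges now: 5
Compute levels (Kahn BFS):
  sources (in-degree 0): F, G, H
  process F: level=0
    F->A: in-degree(A)=0, level(A)=1, enqueue
  process G: level=0
    G->D: in-degree(D)=0, level(D)=1, enqueue
  process H: level=0
    H->B: in-degree(B)=0, level(B)=1, enqueue
    H->C: in-degree(C)=0, level(C)=1, enqueue
  process A: level=1
  process D: level=1
  process B: level=1
    B->E: in-degree(E)=0, level(E)=2, enqueue
  process C: level=1
  process E: level=2
All levels: A:1, B:1, C:1, D:1, E:2, F:0, G:0, H:0
level(D) = 1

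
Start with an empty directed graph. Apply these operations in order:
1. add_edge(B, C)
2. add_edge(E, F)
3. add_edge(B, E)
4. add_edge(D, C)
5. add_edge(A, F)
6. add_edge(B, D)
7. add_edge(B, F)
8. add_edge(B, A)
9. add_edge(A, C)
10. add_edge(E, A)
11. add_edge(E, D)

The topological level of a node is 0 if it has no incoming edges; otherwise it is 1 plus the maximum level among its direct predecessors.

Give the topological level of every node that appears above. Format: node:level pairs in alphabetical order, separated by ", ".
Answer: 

Op 1: add_edge(B, C). Edges now: 1
Op 2: add_edge(E, F). Edges now: 2
Op 3: add_edge(B, E). Edges now: 3
Op 4: add_edge(D, C). Edges now: 4
Op 5: add_edge(A, F). Edges now: 5
Op 6: add_edge(B, D). Edges now: 6
Op 7: add_edge(B, F). Edges now: 7
Op 8: add_edge(B, A). Edges now: 8
Op 9: add_edge(A, C). Edges now: 9
Op 10: add_edge(E, A). Edges now: 10
Op 11: add_edge(E, D). Edges now: 11
Compute levels (Kahn BFS):
  sources (in-degree 0): B
  process B: level=0
    B->A: in-degree(A)=1, level(A)>=1
    B->C: in-degree(C)=2, level(C)>=1
    B->D: in-degree(D)=1, level(D)>=1
    B->E: in-degree(E)=0, level(E)=1, enqueue
    B->F: in-degree(F)=2, level(F)>=1
  process E: level=1
    E->A: in-degree(A)=0, level(A)=2, enqueue
    E->D: in-degree(D)=0, level(D)=2, enqueue
    E->F: in-degree(F)=1, level(F)>=2
  process A: level=2
    A->C: in-degree(C)=1, level(C)>=3
    A->F: in-degree(F)=0, level(F)=3, enqueue
  process D: level=2
    D->C: in-degree(C)=0, level(C)=3, enqueue
  process F: level=3
  process C: level=3
All levels: A:2, B:0, C:3, D:2, E:1, F:3

Answer: A:2, B:0, C:3, D:2, E:1, F:3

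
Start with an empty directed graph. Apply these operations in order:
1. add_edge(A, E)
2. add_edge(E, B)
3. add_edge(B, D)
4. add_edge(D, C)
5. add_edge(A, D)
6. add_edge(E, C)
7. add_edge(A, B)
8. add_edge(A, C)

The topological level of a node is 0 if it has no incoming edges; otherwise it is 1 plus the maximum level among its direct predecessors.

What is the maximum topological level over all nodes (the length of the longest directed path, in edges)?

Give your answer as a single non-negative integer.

Answer: 4

Derivation:
Op 1: add_edge(A, E). Edges now: 1
Op 2: add_edge(E, B). Edges now: 2
Op 3: add_edge(B, D). Edges now: 3
Op 4: add_edge(D, C). Edges now: 4
Op 5: add_edge(A, D). Edges now: 5
Op 6: add_edge(E, C). Edges now: 6
Op 7: add_edge(A, B). Edges now: 7
Op 8: add_edge(A, C). Edges now: 8
Compute levels (Kahn BFS):
  sources (in-degree 0): A
  process A: level=0
    A->B: in-degree(B)=1, level(B)>=1
    A->C: in-degree(C)=2, level(C)>=1
    A->D: in-degree(D)=1, level(D)>=1
    A->E: in-degree(E)=0, level(E)=1, enqueue
  process E: level=1
    E->B: in-degree(B)=0, level(B)=2, enqueue
    E->C: in-degree(C)=1, level(C)>=2
  process B: level=2
    B->D: in-degree(D)=0, level(D)=3, enqueue
  process D: level=3
    D->C: in-degree(C)=0, level(C)=4, enqueue
  process C: level=4
All levels: A:0, B:2, C:4, D:3, E:1
max level = 4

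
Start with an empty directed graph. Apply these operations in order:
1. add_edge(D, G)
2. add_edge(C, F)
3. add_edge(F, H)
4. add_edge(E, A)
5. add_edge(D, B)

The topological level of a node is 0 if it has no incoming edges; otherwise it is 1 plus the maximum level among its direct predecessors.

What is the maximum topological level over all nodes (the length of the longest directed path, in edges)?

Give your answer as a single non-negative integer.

Op 1: add_edge(D, G). Edges now: 1
Op 2: add_edge(C, F). Edges now: 2
Op 3: add_edge(F, H). Edges now: 3
Op 4: add_edge(E, A). Edges now: 4
Op 5: add_edge(D, B). Edges now: 5
Compute levels (Kahn BFS):
  sources (in-degree 0): C, D, E
  process C: level=0
    C->F: in-degree(F)=0, level(F)=1, enqueue
  process D: level=0
    D->B: in-degree(B)=0, level(B)=1, enqueue
    D->G: in-degree(G)=0, level(G)=1, enqueue
  process E: level=0
    E->A: in-degree(A)=0, level(A)=1, enqueue
  process F: level=1
    F->H: in-degree(H)=0, level(H)=2, enqueue
  process B: level=1
  process G: level=1
  process A: level=1
  process H: level=2
All levels: A:1, B:1, C:0, D:0, E:0, F:1, G:1, H:2
max level = 2

Answer: 2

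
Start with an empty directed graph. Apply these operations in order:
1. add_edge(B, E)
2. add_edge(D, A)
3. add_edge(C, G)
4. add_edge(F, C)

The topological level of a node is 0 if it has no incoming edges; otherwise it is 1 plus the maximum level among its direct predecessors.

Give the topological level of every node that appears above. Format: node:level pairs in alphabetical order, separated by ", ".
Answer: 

Answer: A:1, B:0, C:1, D:0, E:1, F:0, G:2

Derivation:
Op 1: add_edge(B, E). Edges now: 1
Op 2: add_edge(D, A). Edges now: 2
Op 3: add_edge(C, G). Edges now: 3
Op 4: add_edge(F, C). Edges now: 4
Compute levels (Kahn BFS):
  sources (in-degree 0): B, D, F
  process B: level=0
    B->E: in-degree(E)=0, level(E)=1, enqueue
  process D: level=0
    D->A: in-degree(A)=0, level(A)=1, enqueue
  process F: level=0
    F->C: in-degree(C)=0, level(C)=1, enqueue
  process E: level=1
  process A: level=1
  process C: level=1
    C->G: in-degree(G)=0, level(G)=2, enqueue
  process G: level=2
All levels: A:1, B:0, C:1, D:0, E:1, F:0, G:2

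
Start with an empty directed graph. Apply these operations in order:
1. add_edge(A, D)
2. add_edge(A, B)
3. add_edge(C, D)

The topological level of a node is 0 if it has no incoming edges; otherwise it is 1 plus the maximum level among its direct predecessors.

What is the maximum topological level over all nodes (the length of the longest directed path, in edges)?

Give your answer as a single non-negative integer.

Op 1: add_edge(A, D). Edges now: 1
Op 2: add_edge(A, B). Edges now: 2
Op 3: add_edge(C, D). Edges now: 3
Compute levels (Kahn BFS):
  sources (in-degree 0): A, C
  process A: level=0
    A->B: in-degree(B)=0, level(B)=1, enqueue
    A->D: in-degree(D)=1, level(D)>=1
  process C: level=0
    C->D: in-degree(D)=0, level(D)=1, enqueue
  process B: level=1
  process D: level=1
All levels: A:0, B:1, C:0, D:1
max level = 1

Answer: 1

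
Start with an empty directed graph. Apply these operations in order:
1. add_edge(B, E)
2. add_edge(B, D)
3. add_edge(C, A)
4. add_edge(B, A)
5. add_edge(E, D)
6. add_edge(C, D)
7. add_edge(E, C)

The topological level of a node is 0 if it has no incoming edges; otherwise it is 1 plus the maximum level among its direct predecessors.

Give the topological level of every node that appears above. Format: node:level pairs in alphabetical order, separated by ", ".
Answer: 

Answer: A:3, B:0, C:2, D:3, E:1

Derivation:
Op 1: add_edge(B, E). Edges now: 1
Op 2: add_edge(B, D). Edges now: 2
Op 3: add_edge(C, A). Edges now: 3
Op 4: add_edge(B, A). Edges now: 4
Op 5: add_edge(E, D). Edges now: 5
Op 6: add_edge(C, D). Edges now: 6
Op 7: add_edge(E, C). Edges now: 7
Compute levels (Kahn BFS):
  sources (in-degree 0): B
  process B: level=0
    B->A: in-degree(A)=1, level(A)>=1
    B->D: in-degree(D)=2, level(D)>=1
    B->E: in-degree(E)=0, level(E)=1, enqueue
  process E: level=1
    E->C: in-degree(C)=0, level(C)=2, enqueue
    E->D: in-degree(D)=1, level(D)>=2
  process C: level=2
    C->A: in-degree(A)=0, level(A)=3, enqueue
    C->D: in-degree(D)=0, level(D)=3, enqueue
  process A: level=3
  process D: level=3
All levels: A:3, B:0, C:2, D:3, E:1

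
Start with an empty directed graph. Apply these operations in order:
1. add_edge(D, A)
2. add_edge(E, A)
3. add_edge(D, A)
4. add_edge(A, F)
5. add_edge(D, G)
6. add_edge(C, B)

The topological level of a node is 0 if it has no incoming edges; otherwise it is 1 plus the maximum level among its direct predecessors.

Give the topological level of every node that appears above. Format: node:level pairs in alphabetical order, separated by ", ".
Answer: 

Answer: A:1, B:1, C:0, D:0, E:0, F:2, G:1

Derivation:
Op 1: add_edge(D, A). Edges now: 1
Op 2: add_edge(E, A). Edges now: 2
Op 3: add_edge(D, A) (duplicate, no change). Edges now: 2
Op 4: add_edge(A, F). Edges now: 3
Op 5: add_edge(D, G). Edges now: 4
Op 6: add_edge(C, B). Edges now: 5
Compute levels (Kahn BFS):
  sources (in-degree 0): C, D, E
  process C: level=0
    C->B: in-degree(B)=0, level(B)=1, enqueue
  process D: level=0
    D->A: in-degree(A)=1, level(A)>=1
    D->G: in-degree(G)=0, level(G)=1, enqueue
  process E: level=0
    E->A: in-degree(A)=0, level(A)=1, enqueue
  process B: level=1
  process G: level=1
  process A: level=1
    A->F: in-degree(F)=0, level(F)=2, enqueue
  process F: level=2
All levels: A:1, B:1, C:0, D:0, E:0, F:2, G:1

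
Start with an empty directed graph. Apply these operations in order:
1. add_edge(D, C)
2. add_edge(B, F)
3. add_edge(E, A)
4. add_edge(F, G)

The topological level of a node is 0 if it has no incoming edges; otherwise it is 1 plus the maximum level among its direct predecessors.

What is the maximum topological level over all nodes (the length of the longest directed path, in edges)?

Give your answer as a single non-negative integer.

Answer: 2

Derivation:
Op 1: add_edge(D, C). Edges now: 1
Op 2: add_edge(B, F). Edges now: 2
Op 3: add_edge(E, A). Edges now: 3
Op 4: add_edge(F, G). Edges now: 4
Compute levels (Kahn BFS):
  sources (in-degree 0): B, D, E
  process B: level=0
    B->F: in-degree(F)=0, level(F)=1, enqueue
  process D: level=0
    D->C: in-degree(C)=0, level(C)=1, enqueue
  process E: level=0
    E->A: in-degree(A)=0, level(A)=1, enqueue
  process F: level=1
    F->G: in-degree(G)=0, level(G)=2, enqueue
  process C: level=1
  process A: level=1
  process G: level=2
All levels: A:1, B:0, C:1, D:0, E:0, F:1, G:2
max level = 2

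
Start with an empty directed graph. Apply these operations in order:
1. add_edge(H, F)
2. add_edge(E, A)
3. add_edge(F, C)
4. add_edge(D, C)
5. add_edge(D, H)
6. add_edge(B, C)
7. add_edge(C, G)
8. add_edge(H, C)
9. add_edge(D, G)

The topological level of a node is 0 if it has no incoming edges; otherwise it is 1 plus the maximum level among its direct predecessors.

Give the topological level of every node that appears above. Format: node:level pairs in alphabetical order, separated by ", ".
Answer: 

Answer: A:1, B:0, C:3, D:0, E:0, F:2, G:4, H:1

Derivation:
Op 1: add_edge(H, F). Edges now: 1
Op 2: add_edge(E, A). Edges now: 2
Op 3: add_edge(F, C). Edges now: 3
Op 4: add_edge(D, C). Edges now: 4
Op 5: add_edge(D, H). Edges now: 5
Op 6: add_edge(B, C). Edges now: 6
Op 7: add_edge(C, G). Edges now: 7
Op 8: add_edge(H, C). Edges now: 8
Op 9: add_edge(D, G). Edges now: 9
Compute levels (Kahn BFS):
  sources (in-degree 0): B, D, E
  process B: level=0
    B->C: in-degree(C)=3, level(C)>=1
  process D: level=0
    D->C: in-degree(C)=2, level(C)>=1
    D->G: in-degree(G)=1, level(G)>=1
    D->H: in-degree(H)=0, level(H)=1, enqueue
  process E: level=0
    E->A: in-degree(A)=0, level(A)=1, enqueue
  process H: level=1
    H->C: in-degree(C)=1, level(C)>=2
    H->F: in-degree(F)=0, level(F)=2, enqueue
  process A: level=1
  process F: level=2
    F->C: in-degree(C)=0, level(C)=3, enqueue
  process C: level=3
    C->G: in-degree(G)=0, level(G)=4, enqueue
  process G: level=4
All levels: A:1, B:0, C:3, D:0, E:0, F:2, G:4, H:1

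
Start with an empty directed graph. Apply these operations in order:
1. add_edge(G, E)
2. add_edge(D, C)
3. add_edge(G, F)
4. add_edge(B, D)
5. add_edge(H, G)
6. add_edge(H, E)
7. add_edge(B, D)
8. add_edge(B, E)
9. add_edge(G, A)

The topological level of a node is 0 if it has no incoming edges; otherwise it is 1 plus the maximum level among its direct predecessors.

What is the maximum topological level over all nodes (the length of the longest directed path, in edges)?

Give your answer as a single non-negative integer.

Answer: 2

Derivation:
Op 1: add_edge(G, E). Edges now: 1
Op 2: add_edge(D, C). Edges now: 2
Op 3: add_edge(G, F). Edges now: 3
Op 4: add_edge(B, D). Edges now: 4
Op 5: add_edge(H, G). Edges now: 5
Op 6: add_edge(H, E). Edges now: 6
Op 7: add_edge(B, D) (duplicate, no change). Edges now: 6
Op 8: add_edge(B, E). Edges now: 7
Op 9: add_edge(G, A). Edges now: 8
Compute levels (Kahn BFS):
  sources (in-degree 0): B, H
  process B: level=0
    B->D: in-degree(D)=0, level(D)=1, enqueue
    B->E: in-degree(E)=2, level(E)>=1
  process H: level=0
    H->E: in-degree(E)=1, level(E)>=1
    H->G: in-degree(G)=0, level(G)=1, enqueue
  process D: level=1
    D->C: in-degree(C)=0, level(C)=2, enqueue
  process G: level=1
    G->A: in-degree(A)=0, level(A)=2, enqueue
    G->E: in-degree(E)=0, level(E)=2, enqueue
    G->F: in-degree(F)=0, level(F)=2, enqueue
  process C: level=2
  process A: level=2
  process E: level=2
  process F: level=2
All levels: A:2, B:0, C:2, D:1, E:2, F:2, G:1, H:0
max level = 2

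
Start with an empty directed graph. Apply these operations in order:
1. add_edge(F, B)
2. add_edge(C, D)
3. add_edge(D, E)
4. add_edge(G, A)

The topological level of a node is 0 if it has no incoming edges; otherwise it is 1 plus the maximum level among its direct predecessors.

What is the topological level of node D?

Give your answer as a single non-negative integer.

Answer: 1

Derivation:
Op 1: add_edge(F, B). Edges now: 1
Op 2: add_edge(C, D). Edges now: 2
Op 3: add_edge(D, E). Edges now: 3
Op 4: add_edge(G, A). Edges now: 4
Compute levels (Kahn BFS):
  sources (in-degree 0): C, F, G
  process C: level=0
    C->D: in-degree(D)=0, level(D)=1, enqueue
  process F: level=0
    F->B: in-degree(B)=0, level(B)=1, enqueue
  process G: level=0
    G->A: in-degree(A)=0, level(A)=1, enqueue
  process D: level=1
    D->E: in-degree(E)=0, level(E)=2, enqueue
  process B: level=1
  process A: level=1
  process E: level=2
All levels: A:1, B:1, C:0, D:1, E:2, F:0, G:0
level(D) = 1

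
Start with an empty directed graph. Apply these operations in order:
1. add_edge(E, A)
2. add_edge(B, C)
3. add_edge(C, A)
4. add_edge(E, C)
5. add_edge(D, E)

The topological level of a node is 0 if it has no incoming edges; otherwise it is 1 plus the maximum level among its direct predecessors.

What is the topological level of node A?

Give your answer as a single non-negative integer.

Answer: 3

Derivation:
Op 1: add_edge(E, A). Edges now: 1
Op 2: add_edge(B, C). Edges now: 2
Op 3: add_edge(C, A). Edges now: 3
Op 4: add_edge(E, C). Edges now: 4
Op 5: add_edge(D, E). Edges now: 5
Compute levels (Kahn BFS):
  sources (in-degree 0): B, D
  process B: level=0
    B->C: in-degree(C)=1, level(C)>=1
  process D: level=0
    D->E: in-degree(E)=0, level(E)=1, enqueue
  process E: level=1
    E->A: in-degree(A)=1, level(A)>=2
    E->C: in-degree(C)=0, level(C)=2, enqueue
  process C: level=2
    C->A: in-degree(A)=0, level(A)=3, enqueue
  process A: level=3
All levels: A:3, B:0, C:2, D:0, E:1
level(A) = 3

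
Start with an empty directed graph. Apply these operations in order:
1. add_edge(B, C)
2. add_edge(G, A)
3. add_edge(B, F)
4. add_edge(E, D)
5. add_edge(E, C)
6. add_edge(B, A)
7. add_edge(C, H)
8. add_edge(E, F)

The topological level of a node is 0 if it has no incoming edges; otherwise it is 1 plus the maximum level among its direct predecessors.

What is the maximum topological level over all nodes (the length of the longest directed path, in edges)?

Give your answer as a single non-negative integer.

Op 1: add_edge(B, C). Edges now: 1
Op 2: add_edge(G, A). Edges now: 2
Op 3: add_edge(B, F). Edges now: 3
Op 4: add_edge(E, D). Edges now: 4
Op 5: add_edge(E, C). Edges now: 5
Op 6: add_edge(B, A). Edges now: 6
Op 7: add_edge(C, H). Edges now: 7
Op 8: add_edge(E, F). Edges now: 8
Compute levels (Kahn BFS):
  sources (in-degree 0): B, E, G
  process B: level=0
    B->A: in-degree(A)=1, level(A)>=1
    B->C: in-degree(C)=1, level(C)>=1
    B->F: in-degree(F)=1, level(F)>=1
  process E: level=0
    E->C: in-degree(C)=0, level(C)=1, enqueue
    E->D: in-degree(D)=0, level(D)=1, enqueue
    E->F: in-degree(F)=0, level(F)=1, enqueue
  process G: level=0
    G->A: in-degree(A)=0, level(A)=1, enqueue
  process C: level=1
    C->H: in-degree(H)=0, level(H)=2, enqueue
  process D: level=1
  process F: level=1
  process A: level=1
  process H: level=2
All levels: A:1, B:0, C:1, D:1, E:0, F:1, G:0, H:2
max level = 2

Answer: 2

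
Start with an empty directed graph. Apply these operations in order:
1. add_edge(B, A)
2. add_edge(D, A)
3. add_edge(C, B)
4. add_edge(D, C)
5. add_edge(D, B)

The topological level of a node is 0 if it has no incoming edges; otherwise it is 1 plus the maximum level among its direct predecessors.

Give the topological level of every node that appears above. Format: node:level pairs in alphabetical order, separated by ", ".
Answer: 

Answer: A:3, B:2, C:1, D:0

Derivation:
Op 1: add_edge(B, A). Edges now: 1
Op 2: add_edge(D, A). Edges now: 2
Op 3: add_edge(C, B). Edges now: 3
Op 4: add_edge(D, C). Edges now: 4
Op 5: add_edge(D, B). Edges now: 5
Compute levels (Kahn BFS):
  sources (in-degree 0): D
  process D: level=0
    D->A: in-degree(A)=1, level(A)>=1
    D->B: in-degree(B)=1, level(B)>=1
    D->C: in-degree(C)=0, level(C)=1, enqueue
  process C: level=1
    C->B: in-degree(B)=0, level(B)=2, enqueue
  process B: level=2
    B->A: in-degree(A)=0, level(A)=3, enqueue
  process A: level=3
All levels: A:3, B:2, C:1, D:0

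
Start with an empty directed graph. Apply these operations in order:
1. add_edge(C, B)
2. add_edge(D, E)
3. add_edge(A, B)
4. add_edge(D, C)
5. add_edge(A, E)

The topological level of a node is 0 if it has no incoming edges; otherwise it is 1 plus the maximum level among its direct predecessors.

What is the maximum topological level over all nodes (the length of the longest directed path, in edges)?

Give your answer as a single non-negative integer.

Op 1: add_edge(C, B). Edges now: 1
Op 2: add_edge(D, E). Edges now: 2
Op 3: add_edge(A, B). Edges now: 3
Op 4: add_edge(D, C). Edges now: 4
Op 5: add_edge(A, E). Edges now: 5
Compute levels (Kahn BFS):
  sources (in-degree 0): A, D
  process A: level=0
    A->B: in-degree(B)=1, level(B)>=1
    A->E: in-degree(E)=1, level(E)>=1
  process D: level=0
    D->C: in-degree(C)=0, level(C)=1, enqueue
    D->E: in-degree(E)=0, level(E)=1, enqueue
  process C: level=1
    C->B: in-degree(B)=0, level(B)=2, enqueue
  process E: level=1
  process B: level=2
All levels: A:0, B:2, C:1, D:0, E:1
max level = 2

Answer: 2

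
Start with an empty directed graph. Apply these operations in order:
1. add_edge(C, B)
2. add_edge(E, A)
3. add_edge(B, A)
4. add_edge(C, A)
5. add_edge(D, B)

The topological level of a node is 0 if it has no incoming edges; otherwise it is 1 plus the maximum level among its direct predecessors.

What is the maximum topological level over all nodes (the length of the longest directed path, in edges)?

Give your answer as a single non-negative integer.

Answer: 2

Derivation:
Op 1: add_edge(C, B). Edges now: 1
Op 2: add_edge(E, A). Edges now: 2
Op 3: add_edge(B, A). Edges now: 3
Op 4: add_edge(C, A). Edges now: 4
Op 5: add_edge(D, B). Edges now: 5
Compute levels (Kahn BFS):
  sources (in-degree 0): C, D, E
  process C: level=0
    C->A: in-degree(A)=2, level(A)>=1
    C->B: in-degree(B)=1, level(B)>=1
  process D: level=0
    D->B: in-degree(B)=0, level(B)=1, enqueue
  process E: level=0
    E->A: in-degree(A)=1, level(A)>=1
  process B: level=1
    B->A: in-degree(A)=0, level(A)=2, enqueue
  process A: level=2
All levels: A:2, B:1, C:0, D:0, E:0
max level = 2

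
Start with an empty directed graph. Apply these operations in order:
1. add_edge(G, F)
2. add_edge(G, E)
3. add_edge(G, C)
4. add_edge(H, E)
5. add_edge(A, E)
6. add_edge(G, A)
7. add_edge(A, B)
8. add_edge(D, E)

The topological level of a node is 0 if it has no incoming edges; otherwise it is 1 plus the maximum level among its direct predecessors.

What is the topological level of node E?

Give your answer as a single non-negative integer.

Op 1: add_edge(G, F). Edges now: 1
Op 2: add_edge(G, E). Edges now: 2
Op 3: add_edge(G, C). Edges now: 3
Op 4: add_edge(H, E). Edges now: 4
Op 5: add_edge(A, E). Edges now: 5
Op 6: add_edge(G, A). Edges now: 6
Op 7: add_edge(A, B). Edges now: 7
Op 8: add_edge(D, E). Edges now: 8
Compute levels (Kahn BFS):
  sources (in-degree 0): D, G, H
  process D: level=0
    D->E: in-degree(E)=3, level(E)>=1
  process G: level=0
    G->A: in-degree(A)=0, level(A)=1, enqueue
    G->C: in-degree(C)=0, level(C)=1, enqueue
    G->E: in-degree(E)=2, level(E)>=1
    G->F: in-degree(F)=0, level(F)=1, enqueue
  process H: level=0
    H->E: in-degree(E)=1, level(E)>=1
  process A: level=1
    A->B: in-degree(B)=0, level(B)=2, enqueue
    A->E: in-degree(E)=0, level(E)=2, enqueue
  process C: level=1
  process F: level=1
  process B: level=2
  process E: level=2
All levels: A:1, B:2, C:1, D:0, E:2, F:1, G:0, H:0
level(E) = 2

Answer: 2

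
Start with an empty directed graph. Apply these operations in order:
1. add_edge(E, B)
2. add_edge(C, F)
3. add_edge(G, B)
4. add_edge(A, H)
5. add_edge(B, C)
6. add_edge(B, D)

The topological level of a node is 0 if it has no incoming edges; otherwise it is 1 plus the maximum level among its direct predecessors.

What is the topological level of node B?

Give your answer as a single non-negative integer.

Answer: 1

Derivation:
Op 1: add_edge(E, B). Edges now: 1
Op 2: add_edge(C, F). Edges now: 2
Op 3: add_edge(G, B). Edges now: 3
Op 4: add_edge(A, H). Edges now: 4
Op 5: add_edge(B, C). Edges now: 5
Op 6: add_edge(B, D). Edges now: 6
Compute levels (Kahn BFS):
  sources (in-degree 0): A, E, G
  process A: level=0
    A->H: in-degree(H)=0, level(H)=1, enqueue
  process E: level=0
    E->B: in-degree(B)=1, level(B)>=1
  process G: level=0
    G->B: in-degree(B)=0, level(B)=1, enqueue
  process H: level=1
  process B: level=1
    B->C: in-degree(C)=0, level(C)=2, enqueue
    B->D: in-degree(D)=0, level(D)=2, enqueue
  process C: level=2
    C->F: in-degree(F)=0, level(F)=3, enqueue
  process D: level=2
  process F: level=3
All levels: A:0, B:1, C:2, D:2, E:0, F:3, G:0, H:1
level(B) = 1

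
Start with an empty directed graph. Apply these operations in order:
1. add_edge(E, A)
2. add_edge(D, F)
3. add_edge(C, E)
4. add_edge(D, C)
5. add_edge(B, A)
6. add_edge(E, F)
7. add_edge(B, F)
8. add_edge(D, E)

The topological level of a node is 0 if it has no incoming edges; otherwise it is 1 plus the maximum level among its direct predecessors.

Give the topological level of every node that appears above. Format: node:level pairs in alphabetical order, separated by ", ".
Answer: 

Op 1: add_edge(E, A). Edges now: 1
Op 2: add_edge(D, F). Edges now: 2
Op 3: add_edge(C, E). Edges now: 3
Op 4: add_edge(D, C). Edges now: 4
Op 5: add_edge(B, A). Edges now: 5
Op 6: add_edge(E, F). Edges now: 6
Op 7: add_edge(B, F). Edges now: 7
Op 8: add_edge(D, E). Edges now: 8
Compute levels (Kahn BFS):
  sources (in-degree 0): B, D
  process B: level=0
    B->A: in-degree(A)=1, level(A)>=1
    B->F: in-degree(F)=2, level(F)>=1
  process D: level=0
    D->C: in-degree(C)=0, level(C)=1, enqueue
    D->E: in-degree(E)=1, level(E)>=1
    D->F: in-degree(F)=1, level(F)>=1
  process C: level=1
    C->E: in-degree(E)=0, level(E)=2, enqueue
  process E: level=2
    E->A: in-degree(A)=0, level(A)=3, enqueue
    E->F: in-degree(F)=0, level(F)=3, enqueue
  process A: level=3
  process F: level=3
All levels: A:3, B:0, C:1, D:0, E:2, F:3

Answer: A:3, B:0, C:1, D:0, E:2, F:3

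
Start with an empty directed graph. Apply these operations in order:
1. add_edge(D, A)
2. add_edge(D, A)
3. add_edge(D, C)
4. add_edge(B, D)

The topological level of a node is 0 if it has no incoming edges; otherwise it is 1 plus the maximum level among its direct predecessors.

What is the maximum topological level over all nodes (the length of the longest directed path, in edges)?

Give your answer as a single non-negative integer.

Answer: 2

Derivation:
Op 1: add_edge(D, A). Edges now: 1
Op 2: add_edge(D, A) (duplicate, no change). Edges now: 1
Op 3: add_edge(D, C). Edges now: 2
Op 4: add_edge(B, D). Edges now: 3
Compute levels (Kahn BFS):
  sources (in-degree 0): B
  process B: level=0
    B->D: in-degree(D)=0, level(D)=1, enqueue
  process D: level=1
    D->A: in-degree(A)=0, level(A)=2, enqueue
    D->C: in-degree(C)=0, level(C)=2, enqueue
  process A: level=2
  process C: level=2
All levels: A:2, B:0, C:2, D:1
max level = 2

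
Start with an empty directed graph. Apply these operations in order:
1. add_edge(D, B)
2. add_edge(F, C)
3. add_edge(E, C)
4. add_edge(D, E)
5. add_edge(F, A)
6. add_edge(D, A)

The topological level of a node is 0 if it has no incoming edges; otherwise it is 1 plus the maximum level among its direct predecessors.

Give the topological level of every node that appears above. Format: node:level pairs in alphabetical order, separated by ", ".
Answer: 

Answer: A:1, B:1, C:2, D:0, E:1, F:0

Derivation:
Op 1: add_edge(D, B). Edges now: 1
Op 2: add_edge(F, C). Edges now: 2
Op 3: add_edge(E, C). Edges now: 3
Op 4: add_edge(D, E). Edges now: 4
Op 5: add_edge(F, A). Edges now: 5
Op 6: add_edge(D, A). Edges now: 6
Compute levels (Kahn BFS):
  sources (in-degree 0): D, F
  process D: level=0
    D->A: in-degree(A)=1, level(A)>=1
    D->B: in-degree(B)=0, level(B)=1, enqueue
    D->E: in-degree(E)=0, level(E)=1, enqueue
  process F: level=0
    F->A: in-degree(A)=0, level(A)=1, enqueue
    F->C: in-degree(C)=1, level(C)>=1
  process B: level=1
  process E: level=1
    E->C: in-degree(C)=0, level(C)=2, enqueue
  process A: level=1
  process C: level=2
All levels: A:1, B:1, C:2, D:0, E:1, F:0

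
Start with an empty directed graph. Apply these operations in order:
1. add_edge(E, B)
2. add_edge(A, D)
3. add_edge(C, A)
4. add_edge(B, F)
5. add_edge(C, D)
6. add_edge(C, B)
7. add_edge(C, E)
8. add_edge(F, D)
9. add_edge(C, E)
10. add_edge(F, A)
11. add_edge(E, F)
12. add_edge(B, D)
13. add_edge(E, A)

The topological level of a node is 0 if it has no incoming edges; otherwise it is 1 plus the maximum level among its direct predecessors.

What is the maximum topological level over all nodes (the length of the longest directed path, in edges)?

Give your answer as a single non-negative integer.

Op 1: add_edge(E, B). Edges now: 1
Op 2: add_edge(A, D). Edges now: 2
Op 3: add_edge(C, A). Edges now: 3
Op 4: add_edge(B, F). Edges now: 4
Op 5: add_edge(C, D). Edges now: 5
Op 6: add_edge(C, B). Edges now: 6
Op 7: add_edge(C, E). Edges now: 7
Op 8: add_edge(F, D). Edges now: 8
Op 9: add_edge(C, E) (duplicate, no change). Edges now: 8
Op 10: add_edge(F, A). Edges now: 9
Op 11: add_edge(E, F). Edges now: 10
Op 12: add_edge(B, D). Edges now: 11
Op 13: add_edge(E, A). Edges now: 12
Compute levels (Kahn BFS):
  sources (in-degree 0): C
  process C: level=0
    C->A: in-degree(A)=2, level(A)>=1
    C->B: in-degree(B)=1, level(B)>=1
    C->D: in-degree(D)=3, level(D)>=1
    C->E: in-degree(E)=0, level(E)=1, enqueue
  process E: level=1
    E->A: in-degree(A)=1, level(A)>=2
    E->B: in-degree(B)=0, level(B)=2, enqueue
    E->F: in-degree(F)=1, level(F)>=2
  process B: level=2
    B->D: in-degree(D)=2, level(D)>=3
    B->F: in-degree(F)=0, level(F)=3, enqueue
  process F: level=3
    F->A: in-degree(A)=0, level(A)=4, enqueue
    F->D: in-degree(D)=1, level(D)>=4
  process A: level=4
    A->D: in-degree(D)=0, level(D)=5, enqueue
  process D: level=5
All levels: A:4, B:2, C:0, D:5, E:1, F:3
max level = 5

Answer: 5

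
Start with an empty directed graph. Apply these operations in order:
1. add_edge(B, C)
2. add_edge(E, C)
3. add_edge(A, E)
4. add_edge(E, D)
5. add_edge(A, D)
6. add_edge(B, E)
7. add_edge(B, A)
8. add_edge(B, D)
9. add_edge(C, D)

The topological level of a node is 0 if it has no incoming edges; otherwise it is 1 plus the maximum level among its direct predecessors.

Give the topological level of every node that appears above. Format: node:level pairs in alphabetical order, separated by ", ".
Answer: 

Op 1: add_edge(B, C). Edges now: 1
Op 2: add_edge(E, C). Edges now: 2
Op 3: add_edge(A, E). Edges now: 3
Op 4: add_edge(E, D). Edges now: 4
Op 5: add_edge(A, D). Edges now: 5
Op 6: add_edge(B, E). Edges now: 6
Op 7: add_edge(B, A). Edges now: 7
Op 8: add_edge(B, D). Edges now: 8
Op 9: add_edge(C, D). Edges now: 9
Compute levels (Kahn BFS):
  sources (in-degree 0): B
  process B: level=0
    B->A: in-degree(A)=0, level(A)=1, enqueue
    B->C: in-degree(C)=1, level(C)>=1
    B->D: in-degree(D)=3, level(D)>=1
    B->E: in-degree(E)=1, level(E)>=1
  process A: level=1
    A->D: in-degree(D)=2, level(D)>=2
    A->E: in-degree(E)=0, level(E)=2, enqueue
  process E: level=2
    E->C: in-degree(C)=0, level(C)=3, enqueue
    E->D: in-degree(D)=1, level(D)>=3
  process C: level=3
    C->D: in-degree(D)=0, level(D)=4, enqueue
  process D: level=4
All levels: A:1, B:0, C:3, D:4, E:2

Answer: A:1, B:0, C:3, D:4, E:2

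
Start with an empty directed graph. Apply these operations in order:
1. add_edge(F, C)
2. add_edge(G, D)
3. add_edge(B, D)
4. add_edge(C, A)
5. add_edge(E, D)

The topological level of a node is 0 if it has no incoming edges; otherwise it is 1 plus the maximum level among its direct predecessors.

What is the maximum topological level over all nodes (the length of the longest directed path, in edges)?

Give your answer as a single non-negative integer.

Answer: 2

Derivation:
Op 1: add_edge(F, C). Edges now: 1
Op 2: add_edge(G, D). Edges now: 2
Op 3: add_edge(B, D). Edges now: 3
Op 4: add_edge(C, A). Edges now: 4
Op 5: add_edge(E, D). Edges now: 5
Compute levels (Kahn BFS):
  sources (in-degree 0): B, E, F, G
  process B: level=0
    B->D: in-degree(D)=2, level(D)>=1
  process E: level=0
    E->D: in-degree(D)=1, level(D)>=1
  process F: level=0
    F->C: in-degree(C)=0, level(C)=1, enqueue
  process G: level=0
    G->D: in-degree(D)=0, level(D)=1, enqueue
  process C: level=1
    C->A: in-degree(A)=0, level(A)=2, enqueue
  process D: level=1
  process A: level=2
All levels: A:2, B:0, C:1, D:1, E:0, F:0, G:0
max level = 2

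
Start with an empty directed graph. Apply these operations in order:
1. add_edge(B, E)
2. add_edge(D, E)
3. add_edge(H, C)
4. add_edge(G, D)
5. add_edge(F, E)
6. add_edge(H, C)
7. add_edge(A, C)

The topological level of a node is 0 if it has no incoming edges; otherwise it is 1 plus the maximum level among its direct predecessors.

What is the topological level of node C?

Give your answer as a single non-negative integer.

Op 1: add_edge(B, E). Edges now: 1
Op 2: add_edge(D, E). Edges now: 2
Op 3: add_edge(H, C). Edges now: 3
Op 4: add_edge(G, D). Edges now: 4
Op 5: add_edge(F, E). Edges now: 5
Op 6: add_edge(H, C) (duplicate, no change). Edges now: 5
Op 7: add_edge(A, C). Edges now: 6
Compute levels (Kahn BFS):
  sources (in-degree 0): A, B, F, G, H
  process A: level=0
    A->C: in-degree(C)=1, level(C)>=1
  process B: level=0
    B->E: in-degree(E)=2, level(E)>=1
  process F: level=0
    F->E: in-degree(E)=1, level(E)>=1
  process G: level=0
    G->D: in-degree(D)=0, level(D)=1, enqueue
  process H: level=0
    H->C: in-degree(C)=0, level(C)=1, enqueue
  process D: level=1
    D->E: in-degree(E)=0, level(E)=2, enqueue
  process C: level=1
  process E: level=2
All levels: A:0, B:0, C:1, D:1, E:2, F:0, G:0, H:0
level(C) = 1

Answer: 1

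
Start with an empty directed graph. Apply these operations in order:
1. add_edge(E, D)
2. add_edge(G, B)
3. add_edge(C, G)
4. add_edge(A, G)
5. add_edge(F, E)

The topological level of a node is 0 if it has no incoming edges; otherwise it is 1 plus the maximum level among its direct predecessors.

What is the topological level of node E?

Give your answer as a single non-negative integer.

Op 1: add_edge(E, D). Edges now: 1
Op 2: add_edge(G, B). Edges now: 2
Op 3: add_edge(C, G). Edges now: 3
Op 4: add_edge(A, G). Edges now: 4
Op 5: add_edge(F, E). Edges now: 5
Compute levels (Kahn BFS):
  sources (in-degree 0): A, C, F
  process A: level=0
    A->G: in-degree(G)=1, level(G)>=1
  process C: level=0
    C->G: in-degree(G)=0, level(G)=1, enqueue
  process F: level=0
    F->E: in-degree(E)=0, level(E)=1, enqueue
  process G: level=1
    G->B: in-degree(B)=0, level(B)=2, enqueue
  process E: level=1
    E->D: in-degree(D)=0, level(D)=2, enqueue
  process B: level=2
  process D: level=2
All levels: A:0, B:2, C:0, D:2, E:1, F:0, G:1
level(E) = 1

Answer: 1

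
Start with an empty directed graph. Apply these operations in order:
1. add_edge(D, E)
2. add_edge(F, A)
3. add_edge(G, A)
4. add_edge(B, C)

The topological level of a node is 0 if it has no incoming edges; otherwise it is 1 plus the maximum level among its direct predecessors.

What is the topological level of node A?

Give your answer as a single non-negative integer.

Answer: 1

Derivation:
Op 1: add_edge(D, E). Edges now: 1
Op 2: add_edge(F, A). Edges now: 2
Op 3: add_edge(G, A). Edges now: 3
Op 4: add_edge(B, C). Edges now: 4
Compute levels (Kahn BFS):
  sources (in-degree 0): B, D, F, G
  process B: level=0
    B->C: in-degree(C)=0, level(C)=1, enqueue
  process D: level=0
    D->E: in-degree(E)=0, level(E)=1, enqueue
  process F: level=0
    F->A: in-degree(A)=1, level(A)>=1
  process G: level=0
    G->A: in-degree(A)=0, level(A)=1, enqueue
  process C: level=1
  process E: level=1
  process A: level=1
All levels: A:1, B:0, C:1, D:0, E:1, F:0, G:0
level(A) = 1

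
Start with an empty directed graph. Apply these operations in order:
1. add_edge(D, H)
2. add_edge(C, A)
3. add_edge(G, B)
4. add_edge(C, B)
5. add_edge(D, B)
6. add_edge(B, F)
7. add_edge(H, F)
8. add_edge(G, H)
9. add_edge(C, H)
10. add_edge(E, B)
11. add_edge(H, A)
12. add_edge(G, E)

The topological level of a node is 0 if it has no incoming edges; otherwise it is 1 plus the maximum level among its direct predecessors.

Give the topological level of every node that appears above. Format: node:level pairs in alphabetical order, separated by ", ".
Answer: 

Op 1: add_edge(D, H). Edges now: 1
Op 2: add_edge(C, A). Edges now: 2
Op 3: add_edge(G, B). Edges now: 3
Op 4: add_edge(C, B). Edges now: 4
Op 5: add_edge(D, B). Edges now: 5
Op 6: add_edge(B, F). Edges now: 6
Op 7: add_edge(H, F). Edges now: 7
Op 8: add_edge(G, H). Edges now: 8
Op 9: add_edge(C, H). Edges now: 9
Op 10: add_edge(E, B). Edges now: 10
Op 11: add_edge(H, A). Edges now: 11
Op 12: add_edge(G, E). Edges now: 12
Compute levels (Kahn BFS):
  sources (in-degree 0): C, D, G
  process C: level=0
    C->A: in-degree(A)=1, level(A)>=1
    C->B: in-degree(B)=3, level(B)>=1
    C->H: in-degree(H)=2, level(H)>=1
  process D: level=0
    D->B: in-degree(B)=2, level(B)>=1
    D->H: in-degree(H)=1, level(H)>=1
  process G: level=0
    G->B: in-degree(B)=1, level(B)>=1
    G->E: in-degree(E)=0, level(E)=1, enqueue
    G->H: in-degree(H)=0, level(H)=1, enqueue
  process E: level=1
    E->B: in-degree(B)=0, level(B)=2, enqueue
  process H: level=1
    H->A: in-degree(A)=0, level(A)=2, enqueue
    H->F: in-degree(F)=1, level(F)>=2
  process B: level=2
    B->F: in-degree(F)=0, level(F)=3, enqueue
  process A: level=2
  process F: level=3
All levels: A:2, B:2, C:0, D:0, E:1, F:3, G:0, H:1

Answer: A:2, B:2, C:0, D:0, E:1, F:3, G:0, H:1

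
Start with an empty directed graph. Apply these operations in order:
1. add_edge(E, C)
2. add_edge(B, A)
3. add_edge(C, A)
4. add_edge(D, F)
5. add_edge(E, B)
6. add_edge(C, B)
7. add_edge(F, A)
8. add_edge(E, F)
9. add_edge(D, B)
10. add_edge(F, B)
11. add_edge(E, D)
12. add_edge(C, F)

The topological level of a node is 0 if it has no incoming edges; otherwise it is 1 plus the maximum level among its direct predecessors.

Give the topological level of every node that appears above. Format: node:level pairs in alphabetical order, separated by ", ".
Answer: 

Answer: A:4, B:3, C:1, D:1, E:0, F:2

Derivation:
Op 1: add_edge(E, C). Edges now: 1
Op 2: add_edge(B, A). Edges now: 2
Op 3: add_edge(C, A). Edges now: 3
Op 4: add_edge(D, F). Edges now: 4
Op 5: add_edge(E, B). Edges now: 5
Op 6: add_edge(C, B). Edges now: 6
Op 7: add_edge(F, A). Edges now: 7
Op 8: add_edge(E, F). Edges now: 8
Op 9: add_edge(D, B). Edges now: 9
Op 10: add_edge(F, B). Edges now: 10
Op 11: add_edge(E, D). Edges now: 11
Op 12: add_edge(C, F). Edges now: 12
Compute levels (Kahn BFS):
  sources (in-degree 0): E
  process E: level=0
    E->B: in-degree(B)=3, level(B)>=1
    E->C: in-degree(C)=0, level(C)=1, enqueue
    E->D: in-degree(D)=0, level(D)=1, enqueue
    E->F: in-degree(F)=2, level(F)>=1
  process C: level=1
    C->A: in-degree(A)=2, level(A)>=2
    C->B: in-degree(B)=2, level(B)>=2
    C->F: in-degree(F)=1, level(F)>=2
  process D: level=1
    D->B: in-degree(B)=1, level(B)>=2
    D->F: in-degree(F)=0, level(F)=2, enqueue
  process F: level=2
    F->A: in-degree(A)=1, level(A)>=3
    F->B: in-degree(B)=0, level(B)=3, enqueue
  process B: level=3
    B->A: in-degree(A)=0, level(A)=4, enqueue
  process A: level=4
All levels: A:4, B:3, C:1, D:1, E:0, F:2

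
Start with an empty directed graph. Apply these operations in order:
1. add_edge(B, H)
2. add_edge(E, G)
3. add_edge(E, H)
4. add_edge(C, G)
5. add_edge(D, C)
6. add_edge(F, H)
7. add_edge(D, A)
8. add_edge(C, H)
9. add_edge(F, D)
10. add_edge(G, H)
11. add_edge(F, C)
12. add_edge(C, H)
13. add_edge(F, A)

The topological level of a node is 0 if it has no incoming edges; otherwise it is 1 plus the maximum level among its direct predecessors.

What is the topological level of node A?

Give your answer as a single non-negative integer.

Op 1: add_edge(B, H). Edges now: 1
Op 2: add_edge(E, G). Edges now: 2
Op 3: add_edge(E, H). Edges now: 3
Op 4: add_edge(C, G). Edges now: 4
Op 5: add_edge(D, C). Edges now: 5
Op 6: add_edge(F, H). Edges now: 6
Op 7: add_edge(D, A). Edges now: 7
Op 8: add_edge(C, H). Edges now: 8
Op 9: add_edge(F, D). Edges now: 9
Op 10: add_edge(G, H). Edges now: 10
Op 11: add_edge(F, C). Edges now: 11
Op 12: add_edge(C, H) (duplicate, no change). Edges now: 11
Op 13: add_edge(F, A). Edges now: 12
Compute levels (Kahn BFS):
  sources (in-degree 0): B, E, F
  process B: level=0
    B->H: in-degree(H)=4, level(H)>=1
  process E: level=0
    E->G: in-degree(G)=1, level(G)>=1
    E->H: in-degree(H)=3, level(H)>=1
  process F: level=0
    F->A: in-degree(A)=1, level(A)>=1
    F->C: in-degree(C)=1, level(C)>=1
    F->D: in-degree(D)=0, level(D)=1, enqueue
    F->H: in-degree(H)=2, level(H)>=1
  process D: level=1
    D->A: in-degree(A)=0, level(A)=2, enqueue
    D->C: in-degree(C)=0, level(C)=2, enqueue
  process A: level=2
  process C: level=2
    C->G: in-degree(G)=0, level(G)=3, enqueue
    C->H: in-degree(H)=1, level(H)>=3
  process G: level=3
    G->H: in-degree(H)=0, level(H)=4, enqueue
  process H: level=4
All levels: A:2, B:0, C:2, D:1, E:0, F:0, G:3, H:4
level(A) = 2

Answer: 2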